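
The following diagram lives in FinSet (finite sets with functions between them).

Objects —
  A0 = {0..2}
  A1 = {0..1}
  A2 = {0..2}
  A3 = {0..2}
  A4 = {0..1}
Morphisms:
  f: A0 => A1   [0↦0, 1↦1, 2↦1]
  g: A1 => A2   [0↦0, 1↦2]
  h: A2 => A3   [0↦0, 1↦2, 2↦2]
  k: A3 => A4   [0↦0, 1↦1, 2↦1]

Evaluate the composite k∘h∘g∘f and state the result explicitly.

Answer: [0↦0, 1↦1, 2↦1]

Trace:
  0 f=>0 g=>0 h=>0 k=>0
  1 f=>1 g=>2 h=>2 k=>1
  2 f=>1 g=>2 h=>2 k=>1
⟦path⟧: [0↦0, 1↦1, 2↦1]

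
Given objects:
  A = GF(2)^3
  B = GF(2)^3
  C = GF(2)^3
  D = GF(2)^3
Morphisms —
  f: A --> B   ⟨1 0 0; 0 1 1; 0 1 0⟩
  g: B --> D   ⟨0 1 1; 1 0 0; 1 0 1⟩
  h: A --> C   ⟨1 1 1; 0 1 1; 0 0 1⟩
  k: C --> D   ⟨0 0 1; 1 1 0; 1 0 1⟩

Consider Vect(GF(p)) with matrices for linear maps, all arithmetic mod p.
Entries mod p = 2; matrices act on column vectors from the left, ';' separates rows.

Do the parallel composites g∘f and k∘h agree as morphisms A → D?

Answer: COMMUTES

Derivation:
1) trace f;g:
  e0=⟨1,0,0⟩ f-->⟨1,0,0⟩ g-->⟨0,1,1⟩
  e1=⟨0,1,0⟩ f-->⟨0,1,1⟩ g-->⟨0,0,1⟩
  e2=⟨0,0,1⟩ f-->⟨0,1,0⟩ g-->⟨1,0,0⟩
  ⟦path⟧₁ = ⟨0 0 1; 1 0 0; 1 1 0⟩
2) trace h;k:
  e0=⟨1,0,0⟩ h-->⟨1,0,0⟩ k-->⟨0,1,1⟩
  e1=⟨0,1,0⟩ h-->⟨1,1,0⟩ k-->⟨0,0,1⟩
  e2=⟨0,0,1⟩ h-->⟨1,1,1⟩ k-->⟨1,0,0⟩
  ⟦path⟧₂ = ⟨0 0 1; 1 0 0; 1 1 0⟩
Equal? YES — commutes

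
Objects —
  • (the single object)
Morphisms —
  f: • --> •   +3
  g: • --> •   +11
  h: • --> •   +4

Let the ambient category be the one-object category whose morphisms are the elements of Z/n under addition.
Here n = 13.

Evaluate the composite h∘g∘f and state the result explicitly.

  0 +3≡3 +11≡1 +4≡5  (mod 13)
composite: +5

Answer: +5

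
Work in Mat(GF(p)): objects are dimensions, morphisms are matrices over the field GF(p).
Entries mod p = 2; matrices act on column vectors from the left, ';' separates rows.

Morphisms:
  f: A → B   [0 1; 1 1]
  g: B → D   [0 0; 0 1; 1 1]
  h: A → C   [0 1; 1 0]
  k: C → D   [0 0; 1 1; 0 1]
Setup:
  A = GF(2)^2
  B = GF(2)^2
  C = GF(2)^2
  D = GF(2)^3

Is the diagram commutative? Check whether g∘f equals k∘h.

1) trace f;g:
  e0=(1,0) f→(0,1) g→(0,1,1)
  e1=(0,1) f→(1,1) g→(0,1,0)
  composite₁ = [0 0; 1 1; 1 0]
2) trace h;k:
  e0=(1,0) h→(0,1) k→(0,1,1)
  e1=(0,1) h→(1,0) k→(0,1,0)
  composite₂ = [0 0; 1 1; 1 0]
Equal? same morphism ✓

Answer: COMMUTES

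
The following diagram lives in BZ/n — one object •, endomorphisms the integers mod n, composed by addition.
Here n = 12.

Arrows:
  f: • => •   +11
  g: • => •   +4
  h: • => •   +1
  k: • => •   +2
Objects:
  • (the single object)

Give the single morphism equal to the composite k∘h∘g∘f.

  0 +11≡11 +4≡3 +1≡4 +2≡6  (mod 12)
⟦path⟧: +6

Answer: +6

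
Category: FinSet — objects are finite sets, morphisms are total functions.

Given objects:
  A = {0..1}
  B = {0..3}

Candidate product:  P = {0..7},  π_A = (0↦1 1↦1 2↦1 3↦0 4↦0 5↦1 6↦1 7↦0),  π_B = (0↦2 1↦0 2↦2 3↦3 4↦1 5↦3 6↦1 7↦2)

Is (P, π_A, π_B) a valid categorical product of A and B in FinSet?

Answer: NOT A VALID PRODUCT — duplicate pair at indices 2,0

Work:
|A|·|B| = 2·4 = 8;  |P| = 8
Check the pairing map k ↦ (π_A(k), π_B(k)):
  0 ↦ (1,2)
  1 ↦ (1,0)
  2 ↦ (1,2)  ✗ repeats pair of k=0
  3 ↦ (0,3)
  4 ↦ (0,1)
  5 ↦ (1,3)
  6 ↦ (1,1)
  7 ↦ (0,2)
distinct pairs in image: 7 / 8 needed
  → (1,2) hit at k=0 and k=2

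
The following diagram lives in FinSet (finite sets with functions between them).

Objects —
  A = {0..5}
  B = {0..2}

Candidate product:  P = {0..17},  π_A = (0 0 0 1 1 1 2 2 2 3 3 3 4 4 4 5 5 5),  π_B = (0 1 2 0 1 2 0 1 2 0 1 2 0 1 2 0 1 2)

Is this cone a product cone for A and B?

Answer: VALID PRODUCT

Derivation:
|A|·|B| = 6·3 = 18;  |P| = 18
Check the pairing map k ↦ (π_A(k), π_B(k)):
  0 : (0,0)
  1 : (0,1)
  2 : (0,2)
  3 : (1,0)
  4 : (1,1)
  5 : (1,2)
  6 : (2,0)
  7 : (2,1)
  8 : (2,2)
  9 : (3,0)
  10 : (3,1)
  11 : (3,2)
  12 : (4,0)
  13 : (4,1)
  14 : (4,2)
  15 : (5,0)
  16 : (5,1)
  17 : (5,2)
distinct pairs in image: 18 / 18 needed
  → bijection onto A×B; projections well-typed.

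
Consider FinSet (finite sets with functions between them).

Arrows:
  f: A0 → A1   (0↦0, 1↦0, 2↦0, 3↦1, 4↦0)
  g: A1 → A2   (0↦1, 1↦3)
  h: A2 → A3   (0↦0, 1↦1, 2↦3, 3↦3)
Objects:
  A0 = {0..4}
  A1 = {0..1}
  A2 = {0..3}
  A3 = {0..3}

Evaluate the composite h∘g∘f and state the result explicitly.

Answer: (0↦1, 1↦1, 2↦1, 3↦3, 4↦1)

Work:
  0 f→0 g→1 h→1
  1 f→0 g→1 h→1
  2 f→0 g→1 h→1
  3 f→1 g→3 h→3
  4 f→0 g→1 h→1
⟦path⟧: (0↦1, 1↦1, 2↦1, 3↦3, 4↦1)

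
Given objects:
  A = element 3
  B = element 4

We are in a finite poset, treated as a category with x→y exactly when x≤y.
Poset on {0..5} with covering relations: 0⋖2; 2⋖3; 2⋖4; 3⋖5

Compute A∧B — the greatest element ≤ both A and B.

Answer: A∧B = 2

Work:
{x : x⊑A ∧ x⊑B} = {0,2}  (A=3, B=4)
  0 ⊑ 2
  2 ⊑ 2
glb = 2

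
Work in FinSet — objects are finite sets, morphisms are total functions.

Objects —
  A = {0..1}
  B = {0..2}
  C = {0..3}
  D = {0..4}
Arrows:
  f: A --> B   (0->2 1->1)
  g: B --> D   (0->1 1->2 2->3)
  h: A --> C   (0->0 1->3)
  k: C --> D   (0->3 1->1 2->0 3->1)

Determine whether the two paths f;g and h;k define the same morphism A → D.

Along f;g (path 1):
  0 f-->2 g-->3
  1 f-->1 g-->2
  result₁ = (0->3 1->2)
Along h;k (path 2):
  0 h-->0 k-->3
  1 h-->3 k-->1
  result₂ = (0->3 1->1)
Equal? NO — does not commute

Answer: DOES NOT COMMUTE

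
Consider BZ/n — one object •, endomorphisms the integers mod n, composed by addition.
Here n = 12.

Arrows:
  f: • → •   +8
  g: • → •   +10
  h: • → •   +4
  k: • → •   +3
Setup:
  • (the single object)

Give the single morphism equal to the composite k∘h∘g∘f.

  0 +8≡8 +10≡6 +4≡10 +3≡1  (mod 12)
composite: +1

Answer: +1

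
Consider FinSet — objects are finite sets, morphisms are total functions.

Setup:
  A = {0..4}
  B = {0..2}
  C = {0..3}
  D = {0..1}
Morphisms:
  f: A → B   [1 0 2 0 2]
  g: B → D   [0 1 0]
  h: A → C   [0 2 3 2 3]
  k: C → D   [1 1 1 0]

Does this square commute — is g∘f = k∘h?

Answer: DOES NOT COMMUTE

Work:
Along f;g (path 1):
  0 f→1 g→1
  1 f→0 g→0
  2 f→2 g→0
  3 f→0 g→0
  4 f→2 g→0
  ⟦path⟧₁ = [1 0 0 0 0]
Along h;k (path 2):
  0 h→0 k→1
  1 h→2 k→1
  2 h→3 k→0
  3 h→2 k→1
  4 h→3 k→0
  ⟦path⟧₂ = [1 1 0 1 0]
Equal? NO — does not commute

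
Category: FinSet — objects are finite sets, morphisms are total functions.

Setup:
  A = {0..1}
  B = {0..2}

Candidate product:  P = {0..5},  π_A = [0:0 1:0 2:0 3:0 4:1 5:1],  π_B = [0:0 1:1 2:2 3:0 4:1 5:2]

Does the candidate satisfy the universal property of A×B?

|A|·|B| = 2·3 = 6;  |P| = 6
Check the pairing map k ↦ (π_A(k), π_B(k)):
  0 : (0,0)
  1 : (0,1)
  2 : (0,2)
  3 : (0,0)  ✗ repeats pair of k=0
  4 : (1,1)
  5 : (1,2)
distinct pairs in image: 5 / 6 needed
  → (0,0) hit at k=0 and k=3

Answer: NOT A VALID PRODUCT — duplicate pair at indices 0,3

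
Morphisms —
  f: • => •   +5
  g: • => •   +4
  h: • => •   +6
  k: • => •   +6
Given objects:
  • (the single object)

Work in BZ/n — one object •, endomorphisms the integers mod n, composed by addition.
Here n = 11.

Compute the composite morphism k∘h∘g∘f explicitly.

  0 +5≡5 +4≡9 +6≡4 +6≡10  (mod 11)
composite: +10

Answer: +10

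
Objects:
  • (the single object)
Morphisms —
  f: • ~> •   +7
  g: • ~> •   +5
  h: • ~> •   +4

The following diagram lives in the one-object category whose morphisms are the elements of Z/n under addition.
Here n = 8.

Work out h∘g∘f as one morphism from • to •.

  0 +7≡7 +5≡4 +4≡0  (mod 8)
result: +0

Answer: +0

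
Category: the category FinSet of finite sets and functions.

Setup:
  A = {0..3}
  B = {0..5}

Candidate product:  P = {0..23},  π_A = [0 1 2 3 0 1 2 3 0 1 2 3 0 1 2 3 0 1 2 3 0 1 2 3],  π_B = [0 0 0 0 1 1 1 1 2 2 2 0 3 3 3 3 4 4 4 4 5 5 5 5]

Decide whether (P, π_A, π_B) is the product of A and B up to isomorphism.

|A|·|B| = 4·6 = 24;  |P| = 24
Check the pairing map k ↦ (π_A(k), π_B(k)):
  0 : (0,0)
  1 : (1,0)
  2 : (2,0)
  3 : (3,0)
  4 : (0,1)
  5 : (1,1)
  6 : (2,1)
  7 : (3,1)
  8 : (0,2)
  9 : (1,2)
  10 : (2,2)
  11 : (3,0)  ✗ repeats pair of k=3
  12 : (0,3)
  13 : (1,3)
  14 : (2,3)
  15 : (3,3)
  16 : (0,4)
  17 : (1,4)
  18 : (2,4)
  19 : (3,4)
  20 : (0,5)
  21 : (1,5)
  22 : (2,5)
  23 : (3,5)
distinct pairs in image: 23 / 24 needed
  → (3,0) hit at k=3 and k=11

Answer: NOT A VALID PRODUCT — duplicate pair at indices 3,11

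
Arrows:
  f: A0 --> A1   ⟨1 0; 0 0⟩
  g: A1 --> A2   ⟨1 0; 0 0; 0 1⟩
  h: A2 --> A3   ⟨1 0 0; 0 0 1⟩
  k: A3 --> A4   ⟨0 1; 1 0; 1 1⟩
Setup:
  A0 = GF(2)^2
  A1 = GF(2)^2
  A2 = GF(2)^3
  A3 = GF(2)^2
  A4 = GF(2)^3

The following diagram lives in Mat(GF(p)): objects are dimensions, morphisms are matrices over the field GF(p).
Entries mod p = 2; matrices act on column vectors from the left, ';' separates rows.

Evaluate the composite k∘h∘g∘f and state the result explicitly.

Answer: ⟨0 0; 1 0; 1 0⟩

Derivation:
  e0=[1,0] f-->[1,0] g-->[1,0,0] h-->[1,0] k-->[0,1,1]
  e1=[0,1] f-->[0,0] g-->[0,0,0] h-->[0,0] k-->[0,0,0]
⟦path⟧: ⟨0 0; 1 0; 1 0⟩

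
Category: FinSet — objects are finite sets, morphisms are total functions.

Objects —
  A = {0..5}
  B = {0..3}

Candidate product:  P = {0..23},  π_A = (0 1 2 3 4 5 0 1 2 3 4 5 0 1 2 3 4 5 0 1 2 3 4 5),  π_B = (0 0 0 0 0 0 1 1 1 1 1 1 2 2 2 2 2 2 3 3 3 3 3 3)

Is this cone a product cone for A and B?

Answer: VALID PRODUCT

Derivation:
|A|·|B| = 6·4 = 24;  |P| = 24
Check the pairing map k ↦ (π_A(k), π_B(k)):
  0 : (0,0)
  1 : (1,0)
  2 : (2,0)
  3 : (3,0)
  4 : (4,0)
  5 : (5,0)
  6 : (0,1)
  7 : (1,1)
  8 : (2,1)
  9 : (3,1)
  10 : (4,1)
  11 : (5,1)
  12 : (0,2)
  13 : (1,2)
  14 : (2,2)
  15 : (3,2)
  16 : (4,2)
  17 : (5,2)
  18 : (0,3)
  19 : (1,3)
  20 : (2,3)
  21 : (3,3)
  22 : (4,3)
  23 : (5,3)
distinct pairs in image: 24 / 24 needed
  → bijection onto A×B; projections well-typed.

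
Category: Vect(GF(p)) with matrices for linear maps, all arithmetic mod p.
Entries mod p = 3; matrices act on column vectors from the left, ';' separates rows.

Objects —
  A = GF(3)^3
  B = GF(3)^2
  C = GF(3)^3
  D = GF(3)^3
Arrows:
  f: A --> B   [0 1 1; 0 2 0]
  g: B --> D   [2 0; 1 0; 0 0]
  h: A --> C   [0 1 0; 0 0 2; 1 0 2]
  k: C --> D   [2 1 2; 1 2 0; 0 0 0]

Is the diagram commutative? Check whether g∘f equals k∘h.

Answer: DOES NOT COMMUTE

Derivation:
Along f;g (path 1):
  e0=⟨1,0,0⟩ f-->⟨0,0⟩ g-->⟨0,0,0⟩
  e1=⟨0,1,0⟩ f-->⟨1,2⟩ g-->⟨2,1,0⟩
  e2=⟨0,0,1⟩ f-->⟨1,0⟩ g-->⟨2,1,0⟩
  result₁ = [0 2 2; 0 1 1; 0 0 0]
Along h;k (path 2):
  e0=⟨1,0,0⟩ h-->⟨0,0,1⟩ k-->⟨2,0,0⟩
  e1=⟨0,1,0⟩ h-->⟨1,0,0⟩ k-->⟨2,1,0⟩
  e2=⟨0,0,1⟩ h-->⟨0,2,2⟩ k-->⟨0,1,0⟩
  result₂ = [2 2 0; 0 1 1; 0 0 0]
Equal? differ; not commutative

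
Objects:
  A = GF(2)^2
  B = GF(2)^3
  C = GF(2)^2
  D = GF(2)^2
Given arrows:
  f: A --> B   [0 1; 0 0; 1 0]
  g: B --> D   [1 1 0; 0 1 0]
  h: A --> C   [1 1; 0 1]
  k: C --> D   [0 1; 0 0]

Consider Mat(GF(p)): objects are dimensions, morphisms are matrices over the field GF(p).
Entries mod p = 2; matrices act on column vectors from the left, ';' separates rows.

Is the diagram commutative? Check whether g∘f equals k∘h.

Answer: COMMUTES

Trace:
Path 1 = f;g:
  e0=[1,0] f-->[0,0,1] g-->[0,0]
  e1=[0,1] f-->[1,0,0] g-->[1,0]
  composite₁ = [0 1; 0 0]
Path 2 = h;k:
  e0=[1,0] h-->[1,0] k-->[0,0]
  e1=[0,1] h-->[1,1] k-->[1,0]
  composite₂ = [0 1; 0 0]
Equal? equal; square commutes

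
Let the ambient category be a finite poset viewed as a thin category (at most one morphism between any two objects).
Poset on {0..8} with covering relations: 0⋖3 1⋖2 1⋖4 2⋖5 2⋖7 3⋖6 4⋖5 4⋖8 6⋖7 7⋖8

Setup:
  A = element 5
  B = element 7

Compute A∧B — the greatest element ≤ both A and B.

Common predecessors of 5,7: {1,2}
  1 ⊑ 2
  2 ⊑ 2
glb = 2

Answer: A∧B = 2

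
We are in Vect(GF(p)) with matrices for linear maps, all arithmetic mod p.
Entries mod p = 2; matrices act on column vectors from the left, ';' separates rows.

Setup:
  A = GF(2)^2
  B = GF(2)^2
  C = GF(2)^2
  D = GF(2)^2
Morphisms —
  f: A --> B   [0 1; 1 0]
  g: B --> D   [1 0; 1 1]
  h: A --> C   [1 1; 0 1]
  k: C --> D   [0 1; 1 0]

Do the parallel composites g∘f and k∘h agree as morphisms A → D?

Path 1 = f;g:
  e0=(1,0) f-->(0,1) g-->(0,1)
  e1=(0,1) f-->(1,0) g-->(1,1)
  composite₁ = [0 1; 1 1]
Path 2 = h;k:
  e0=(1,0) h-->(1,0) k-->(0,1)
  e1=(0,1) h-->(1,1) k-->(1,1)
  composite₂ = [0 1; 1 1]
Equal? same morphism ✓

Answer: COMMUTES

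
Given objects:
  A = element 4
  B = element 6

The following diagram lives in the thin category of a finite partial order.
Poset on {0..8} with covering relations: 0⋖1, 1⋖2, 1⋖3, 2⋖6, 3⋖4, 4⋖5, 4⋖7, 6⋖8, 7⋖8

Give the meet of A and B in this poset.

Lower bounds of A=4 and B=6: {0,1}
  0 <= 1
  1 <= 1
glb = 1

Answer: A∧B = 1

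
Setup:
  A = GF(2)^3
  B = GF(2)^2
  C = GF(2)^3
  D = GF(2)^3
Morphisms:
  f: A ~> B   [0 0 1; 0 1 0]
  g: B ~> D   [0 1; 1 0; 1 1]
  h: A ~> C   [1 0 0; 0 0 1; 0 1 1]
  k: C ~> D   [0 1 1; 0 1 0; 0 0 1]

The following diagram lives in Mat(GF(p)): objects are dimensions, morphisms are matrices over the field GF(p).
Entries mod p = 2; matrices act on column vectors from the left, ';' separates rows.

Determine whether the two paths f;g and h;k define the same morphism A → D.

Answer: COMMUTES

Work:
Along f;g (path 1):
  e0=(1,0,0) f~>(0,0) g~>(0,0,0)
  e1=(0,1,0) f~>(0,1) g~>(1,0,1)
  e2=(0,0,1) f~>(1,0) g~>(0,1,1)
  composite₁ = [0 1 0; 0 0 1; 0 1 1]
Along h;k (path 2):
  e0=(1,0,0) h~>(1,0,0) k~>(0,0,0)
  e1=(0,1,0) h~>(0,0,1) k~>(1,0,1)
  e2=(0,0,1) h~>(0,1,1) k~>(0,1,1)
  composite₂ = [0 1 0; 0 0 1; 0 1 1]
Equal? same morphism ✓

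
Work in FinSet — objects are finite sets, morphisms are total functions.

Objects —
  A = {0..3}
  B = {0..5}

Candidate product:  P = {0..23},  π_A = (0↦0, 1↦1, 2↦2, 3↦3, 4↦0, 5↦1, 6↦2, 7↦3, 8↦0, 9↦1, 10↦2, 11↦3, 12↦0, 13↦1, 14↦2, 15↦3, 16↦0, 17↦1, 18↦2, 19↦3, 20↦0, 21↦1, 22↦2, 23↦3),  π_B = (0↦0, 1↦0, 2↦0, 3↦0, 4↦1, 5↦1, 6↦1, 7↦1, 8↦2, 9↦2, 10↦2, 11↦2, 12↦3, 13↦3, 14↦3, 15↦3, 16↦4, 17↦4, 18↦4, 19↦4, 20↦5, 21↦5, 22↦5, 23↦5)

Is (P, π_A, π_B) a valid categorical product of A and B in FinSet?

Answer: VALID PRODUCT

Work:
|A|·|B| = 4·6 = 24;  |P| = 24
Check the pairing map k ↦ (π_A(k), π_B(k)):
  0 ↦ (0,0)
  1 ↦ (1,0)
  2 ↦ (2,0)
  3 ↦ (3,0)
  4 ↦ (0,1)
  5 ↦ (1,1)
  6 ↦ (2,1)
  7 ↦ (3,1)
  8 ↦ (0,2)
  9 ↦ (1,2)
  10 ↦ (2,2)
  11 ↦ (3,2)
  12 ↦ (0,3)
  13 ↦ (1,3)
  14 ↦ (2,3)
  15 ↦ (3,3)
  16 ↦ (0,4)
  17 ↦ (1,4)
  18 ↦ (2,4)
  19 ↦ (3,4)
  20 ↦ (0,5)
  21 ↦ (1,5)
  22 ↦ (2,5)
  23 ↦ (3,5)
distinct pairs in image: 24 / 24 needed
  → bijection onto A×B; projections well-typed.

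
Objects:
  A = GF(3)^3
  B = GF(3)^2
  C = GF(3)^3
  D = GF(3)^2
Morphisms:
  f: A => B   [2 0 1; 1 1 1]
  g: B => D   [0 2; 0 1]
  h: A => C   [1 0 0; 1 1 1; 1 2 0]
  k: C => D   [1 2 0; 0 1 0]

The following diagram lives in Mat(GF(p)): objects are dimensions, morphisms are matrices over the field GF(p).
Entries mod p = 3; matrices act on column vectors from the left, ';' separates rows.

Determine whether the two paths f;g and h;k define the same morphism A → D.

Answer: DOES NOT COMMUTE

Derivation:
1) trace f;g:
  e0=(1,0,0) f=>(2,1) g=>(2,1)
  e1=(0,1,0) f=>(0,1) g=>(2,1)
  e2=(0,0,1) f=>(1,1) g=>(2,1)
  result₁ = [2 2 2; 1 1 1]
2) trace h;k:
  e0=(1,0,0) h=>(1,1,1) k=>(0,1)
  e1=(0,1,0) h=>(0,1,2) k=>(2,1)
  e2=(0,0,1) h=>(0,1,0) k=>(2,1)
  result₂ = [0 2 2; 1 1 1]
Equal? NO — does not commute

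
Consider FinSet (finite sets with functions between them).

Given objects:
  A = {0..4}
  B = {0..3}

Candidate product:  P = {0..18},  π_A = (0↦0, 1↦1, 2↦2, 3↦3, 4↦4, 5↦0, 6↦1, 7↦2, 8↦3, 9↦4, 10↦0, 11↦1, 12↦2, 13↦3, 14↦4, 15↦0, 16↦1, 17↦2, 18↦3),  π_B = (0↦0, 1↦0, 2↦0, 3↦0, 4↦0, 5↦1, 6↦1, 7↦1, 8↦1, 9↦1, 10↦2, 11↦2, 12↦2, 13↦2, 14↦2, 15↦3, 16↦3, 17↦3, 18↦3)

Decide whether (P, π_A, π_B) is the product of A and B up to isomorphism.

|A|·|B| = 5·4 = 20;  |P| = 19
  → cardinalities differ; no bijection possible.

Answer: NOT A VALID PRODUCT — |P|=19 ≠ |A|·|B|=20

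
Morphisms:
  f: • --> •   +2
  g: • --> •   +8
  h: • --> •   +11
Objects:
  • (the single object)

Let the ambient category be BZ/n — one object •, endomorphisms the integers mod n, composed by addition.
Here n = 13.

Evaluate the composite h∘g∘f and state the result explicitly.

Answer: +8

Work:
  0 +2≡2 +8≡10 +11≡8  (mod 13)
composite: +8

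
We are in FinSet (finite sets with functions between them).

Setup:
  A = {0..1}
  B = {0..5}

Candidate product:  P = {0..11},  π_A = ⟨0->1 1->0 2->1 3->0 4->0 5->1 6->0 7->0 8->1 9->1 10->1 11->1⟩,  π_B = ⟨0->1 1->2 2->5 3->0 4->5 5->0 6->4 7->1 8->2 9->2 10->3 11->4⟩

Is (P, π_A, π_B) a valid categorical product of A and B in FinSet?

|A|·|B| = 2·6 = 12;  |P| = 12
Check the pairing map k ↦ (π_A(k), π_B(k)):
  0 -> (1,1)
  1 -> (0,2)
  2 -> (1,5)
  3 -> (0,0)
  4 -> (0,5)
  5 -> (1,0)
  6 -> (0,4)
  7 -> (0,1)
  8 -> (1,2)
  9 -> (1,2)  ✗ repeats pair of k=8
  10 -> (1,3)
  11 -> (1,4)
distinct pairs in image: 11 / 12 needed
  → (1,2) hit at k=8 and k=9

Answer: NOT A VALID PRODUCT — duplicate pair at indices 9,8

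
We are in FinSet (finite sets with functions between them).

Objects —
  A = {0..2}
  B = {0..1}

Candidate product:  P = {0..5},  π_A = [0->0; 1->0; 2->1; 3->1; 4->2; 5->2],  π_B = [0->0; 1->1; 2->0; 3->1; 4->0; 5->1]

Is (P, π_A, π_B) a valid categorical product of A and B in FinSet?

|A|·|B| = 3·2 = 6;  |P| = 6
Check the pairing map k ↦ (π_A(k), π_B(k)):
  0 -> (0,0)
  1 -> (0,1)
  2 -> (1,0)
  3 -> (1,1)
  4 -> (2,0)
  5 -> (2,1)
distinct pairs in image: 6 / 6 needed
  → bijection onto A×B; projections well-typed.

Answer: VALID PRODUCT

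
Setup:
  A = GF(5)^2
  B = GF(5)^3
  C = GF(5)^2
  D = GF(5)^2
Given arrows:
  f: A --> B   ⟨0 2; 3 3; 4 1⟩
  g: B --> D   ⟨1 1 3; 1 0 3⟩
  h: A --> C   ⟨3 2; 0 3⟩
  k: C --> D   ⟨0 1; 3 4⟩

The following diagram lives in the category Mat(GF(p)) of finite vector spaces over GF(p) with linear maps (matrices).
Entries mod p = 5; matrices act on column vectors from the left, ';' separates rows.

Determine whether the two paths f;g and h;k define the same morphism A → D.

Along f;g (path 1):
  e0=[1,0] f-->[0,3,4] g-->[0,2]
  e1=[0,1] f-->[2,3,1] g-->[3,0]
  result₁ = ⟨0 3; 2 0⟩
Along h;k (path 2):
  e0=[1,0] h-->[3,0] k-->[0,4]
  e1=[0,1] h-->[2,3] k-->[3,3]
  result₂ = ⟨0 3; 4 3⟩
Equal? distinct morphisms ✗

Answer: DOES NOT COMMUTE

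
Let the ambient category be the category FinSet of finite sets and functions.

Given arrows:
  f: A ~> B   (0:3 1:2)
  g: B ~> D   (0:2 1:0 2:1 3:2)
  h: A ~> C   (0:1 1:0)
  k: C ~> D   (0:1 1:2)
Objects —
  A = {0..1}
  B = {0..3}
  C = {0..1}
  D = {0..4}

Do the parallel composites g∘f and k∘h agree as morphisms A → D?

Path 1 = f;g:
  0 f~>3 g~>2
  1 f~>2 g~>1
  ⟦path⟧₁ = (0:2 1:1)
Path 2 = h;k:
  0 h~>1 k~>2
  1 h~>0 k~>1
  ⟦path⟧₂ = (0:2 1:1)
Equal? same morphism ✓

Answer: COMMUTES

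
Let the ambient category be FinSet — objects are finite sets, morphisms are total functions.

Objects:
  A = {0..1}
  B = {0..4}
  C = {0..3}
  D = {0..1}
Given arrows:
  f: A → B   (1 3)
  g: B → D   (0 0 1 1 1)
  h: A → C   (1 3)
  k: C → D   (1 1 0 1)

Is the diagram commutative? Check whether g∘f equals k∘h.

1) trace f;g:
  0 f→1 g→0
  1 f→3 g→1
  ⟦path⟧₁ = (0 1)
2) trace h;k:
  0 h→1 k→1
  1 h→3 k→1
  ⟦path⟧₂ = (1 1)
Equal? differ; not commutative

Answer: DOES NOT COMMUTE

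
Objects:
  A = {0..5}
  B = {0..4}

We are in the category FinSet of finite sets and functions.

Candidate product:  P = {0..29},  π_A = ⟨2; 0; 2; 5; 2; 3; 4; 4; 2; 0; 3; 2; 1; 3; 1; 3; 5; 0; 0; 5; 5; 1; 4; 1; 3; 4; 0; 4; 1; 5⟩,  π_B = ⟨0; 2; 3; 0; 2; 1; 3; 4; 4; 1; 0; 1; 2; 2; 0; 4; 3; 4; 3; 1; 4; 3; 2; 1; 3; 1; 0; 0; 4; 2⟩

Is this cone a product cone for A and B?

Answer: VALID PRODUCT

Trace:
|A|·|B| = 6·5 = 30;  |P| = 30
Check the pairing map k ↦ (π_A(k), π_B(k)):
  0 ↦ (2,0)
  1 ↦ (0,2)
  2 ↦ (2,3)
  3 ↦ (5,0)
  4 ↦ (2,2)
  5 ↦ (3,1)
  6 ↦ (4,3)
  7 ↦ (4,4)
  8 ↦ (2,4)
  9 ↦ (0,1)
  10 ↦ (3,0)
  11 ↦ (2,1)
  12 ↦ (1,2)
  13 ↦ (3,2)
  14 ↦ (1,0)
  15 ↦ (3,4)
  16 ↦ (5,3)
  17 ↦ (0,4)
  18 ↦ (0,3)
  19 ↦ (5,1)
  20 ↦ (5,4)
  21 ↦ (1,3)
  22 ↦ (4,2)
  23 ↦ (1,1)
  24 ↦ (3,3)
  25 ↦ (4,1)
  26 ↦ (0,0)
  27 ↦ (4,0)
  28 ↦ (1,4)
  29 ↦ (5,2)
distinct pairs in image: 30 / 30 needed
  → bijection onto A×B; projections well-typed.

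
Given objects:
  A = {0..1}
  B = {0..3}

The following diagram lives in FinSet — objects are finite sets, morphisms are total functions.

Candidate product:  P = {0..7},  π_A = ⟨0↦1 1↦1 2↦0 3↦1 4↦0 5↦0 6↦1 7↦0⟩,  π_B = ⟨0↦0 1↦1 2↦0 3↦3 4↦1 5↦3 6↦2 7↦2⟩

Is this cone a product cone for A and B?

Answer: VALID PRODUCT

Trace:
|A|·|B| = 2·4 = 8;  |P| = 8
Check the pairing map k ↦ (π_A(k), π_B(k)):
  0 ↦ (1,0)
  1 ↦ (1,1)
  2 ↦ (0,0)
  3 ↦ (1,3)
  4 ↦ (0,1)
  5 ↦ (0,3)
  6 ↦ (1,2)
  7 ↦ (0,2)
distinct pairs in image: 8 / 8 needed
  → bijection onto A×B; projections well-typed.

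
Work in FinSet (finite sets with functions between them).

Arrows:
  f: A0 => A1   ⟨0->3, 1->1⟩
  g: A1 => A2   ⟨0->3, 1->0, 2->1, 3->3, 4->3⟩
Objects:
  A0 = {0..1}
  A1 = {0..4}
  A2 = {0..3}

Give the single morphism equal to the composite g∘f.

Answer: ⟨0->3, 1->0⟩

Trace:
  0 f=>3 g=>3
  1 f=>1 g=>0
composite: ⟨0->3, 1->0⟩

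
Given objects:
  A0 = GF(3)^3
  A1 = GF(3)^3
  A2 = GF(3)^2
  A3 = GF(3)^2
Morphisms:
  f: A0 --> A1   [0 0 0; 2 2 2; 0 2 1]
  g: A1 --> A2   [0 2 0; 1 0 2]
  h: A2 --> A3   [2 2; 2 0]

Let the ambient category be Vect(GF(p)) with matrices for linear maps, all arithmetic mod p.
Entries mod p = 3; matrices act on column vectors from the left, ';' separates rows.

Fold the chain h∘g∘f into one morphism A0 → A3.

  e0=⟨1,0,0⟩ f-->⟨0,2,0⟩ g-->⟨1,0⟩ h-->⟨2,2⟩
  e1=⟨0,1,0⟩ f-->⟨0,2,2⟩ g-->⟨1,1⟩ h-->⟨1,2⟩
  e2=⟨0,0,1⟩ f-->⟨0,2,1⟩ g-->⟨1,2⟩ h-->⟨0,2⟩
⟦path⟧: [2 1 0; 2 2 2]

Answer: [2 1 0; 2 2 2]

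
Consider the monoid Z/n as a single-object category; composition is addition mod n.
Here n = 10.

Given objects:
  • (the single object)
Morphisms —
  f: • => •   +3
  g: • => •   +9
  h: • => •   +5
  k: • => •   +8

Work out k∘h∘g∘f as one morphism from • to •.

  0 +3≡3 +9≡2 +5≡7 +8≡5  (mod 10)
composite: +5

Answer: +5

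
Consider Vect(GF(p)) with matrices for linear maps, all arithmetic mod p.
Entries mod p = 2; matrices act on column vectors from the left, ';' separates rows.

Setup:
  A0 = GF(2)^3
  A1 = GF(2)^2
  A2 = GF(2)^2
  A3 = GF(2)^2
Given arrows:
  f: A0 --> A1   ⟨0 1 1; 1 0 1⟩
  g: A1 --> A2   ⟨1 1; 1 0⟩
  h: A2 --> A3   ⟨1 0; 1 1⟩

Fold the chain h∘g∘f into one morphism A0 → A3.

Answer: ⟨1 1 0; 1 0 1⟩

Trace:
  e0=[1,0,0] f-->[0,1] g-->[1,0] h-->[1,1]
  e1=[0,1,0] f-->[1,0] g-->[1,1] h-->[1,0]
  e2=[0,0,1] f-->[1,1] g-->[0,1] h-->[0,1]
result: ⟨1 1 0; 1 0 1⟩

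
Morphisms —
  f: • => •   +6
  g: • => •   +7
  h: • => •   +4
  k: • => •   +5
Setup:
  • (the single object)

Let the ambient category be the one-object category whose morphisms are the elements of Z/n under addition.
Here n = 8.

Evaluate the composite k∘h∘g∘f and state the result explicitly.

Answer: +6

Trace:
  0 +6≡6 +7≡5 +4≡1 +5≡6  (mod 8)
⟦path⟧: +6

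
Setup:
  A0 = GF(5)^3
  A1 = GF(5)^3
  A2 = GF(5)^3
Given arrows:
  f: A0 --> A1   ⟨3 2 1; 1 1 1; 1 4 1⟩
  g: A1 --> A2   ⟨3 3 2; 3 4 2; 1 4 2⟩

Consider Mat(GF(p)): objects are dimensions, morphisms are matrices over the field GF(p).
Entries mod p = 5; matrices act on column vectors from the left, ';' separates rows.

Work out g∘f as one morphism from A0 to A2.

  e0=[1,0,0] f-->[3,1,1] g-->[4,0,4]
  e1=[0,1,0] f-->[2,1,4] g-->[2,3,4]
  e2=[0,0,1] f-->[1,1,1] g-->[3,4,2]
composite: ⟨4 2 3; 0 3 4; 4 4 2⟩

Answer: ⟨4 2 3; 0 3 4; 4 4 2⟩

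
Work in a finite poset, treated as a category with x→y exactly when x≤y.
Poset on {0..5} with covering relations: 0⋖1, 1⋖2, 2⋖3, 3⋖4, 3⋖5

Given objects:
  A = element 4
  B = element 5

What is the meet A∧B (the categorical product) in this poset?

Answer: A∧B = 3

Work:
Lower bounds of A=4 and B=5: {0,1,2,3}
  0 ⊑ 3
  1 ⊑ 3
  2 ⊑ 3
  3 ⊑ 3
glb = 3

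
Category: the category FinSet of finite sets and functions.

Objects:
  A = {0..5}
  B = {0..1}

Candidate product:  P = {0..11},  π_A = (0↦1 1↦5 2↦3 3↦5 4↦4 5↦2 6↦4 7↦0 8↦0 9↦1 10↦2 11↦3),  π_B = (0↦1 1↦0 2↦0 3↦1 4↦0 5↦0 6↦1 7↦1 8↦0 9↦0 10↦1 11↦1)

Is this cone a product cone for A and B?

Answer: VALID PRODUCT

Work:
|A|·|B| = 6·2 = 12;  |P| = 12
Check the pairing map k ↦ (π_A(k), π_B(k)):
  0 ↦ (1,1)
  1 ↦ (5,0)
  2 ↦ (3,0)
  3 ↦ (5,1)
  4 ↦ (4,0)
  5 ↦ (2,0)
  6 ↦ (4,1)
  7 ↦ (0,1)
  8 ↦ (0,0)
  9 ↦ (1,0)
  10 ↦ (2,1)
  11 ↦ (3,1)
distinct pairs in image: 12 / 12 needed
  → bijection onto A×B; projections well-typed.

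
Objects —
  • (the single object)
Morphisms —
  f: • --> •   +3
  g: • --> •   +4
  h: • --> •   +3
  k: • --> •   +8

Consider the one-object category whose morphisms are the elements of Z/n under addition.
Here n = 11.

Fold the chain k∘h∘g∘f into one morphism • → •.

  0 +3≡3 +4≡7 +3≡10 +8≡7  (mod 11)
composite: +7

Answer: +7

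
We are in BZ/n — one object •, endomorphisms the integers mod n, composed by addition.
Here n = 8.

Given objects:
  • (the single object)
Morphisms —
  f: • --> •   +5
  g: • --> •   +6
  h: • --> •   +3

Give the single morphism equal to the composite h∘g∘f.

  0 +5≡5 +6≡3 +3≡6  (mod 8)
result: +6

Answer: +6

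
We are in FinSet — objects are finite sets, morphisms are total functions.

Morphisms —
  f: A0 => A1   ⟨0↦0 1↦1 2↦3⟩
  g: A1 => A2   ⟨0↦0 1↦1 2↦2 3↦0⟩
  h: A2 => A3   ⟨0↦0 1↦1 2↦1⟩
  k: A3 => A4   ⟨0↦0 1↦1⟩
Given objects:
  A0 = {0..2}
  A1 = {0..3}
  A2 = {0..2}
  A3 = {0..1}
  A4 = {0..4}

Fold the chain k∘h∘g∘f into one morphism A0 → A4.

Answer: ⟨0↦0 1↦1 2↦0⟩

Work:
  0 f=>0 g=>0 h=>0 k=>0
  1 f=>1 g=>1 h=>1 k=>1
  2 f=>3 g=>0 h=>0 k=>0
composite: ⟨0↦0 1↦1 2↦0⟩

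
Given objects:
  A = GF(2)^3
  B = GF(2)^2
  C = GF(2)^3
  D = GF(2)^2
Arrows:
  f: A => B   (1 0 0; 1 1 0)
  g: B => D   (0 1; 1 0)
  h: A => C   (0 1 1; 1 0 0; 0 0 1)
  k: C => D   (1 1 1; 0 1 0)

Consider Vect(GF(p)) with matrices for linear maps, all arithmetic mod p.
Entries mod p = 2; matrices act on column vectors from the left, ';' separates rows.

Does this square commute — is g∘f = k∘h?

1) trace f;g:
  e0=[1,0,0] f=>[1,1] g=>[1,1]
  e1=[0,1,0] f=>[0,1] g=>[1,0]
  e2=[0,0,1] f=>[0,0] g=>[0,0]
  result₁ = (1 1 0; 1 0 0)
2) trace h;k:
  e0=[1,0,0] h=>[0,1,0] k=>[1,1]
  e1=[0,1,0] h=>[1,0,0] k=>[1,0]
  e2=[0,0,1] h=>[1,0,1] k=>[0,0]
  result₂ = (1 1 0; 1 0 0)
Equal? equal; square commutes

Answer: COMMUTES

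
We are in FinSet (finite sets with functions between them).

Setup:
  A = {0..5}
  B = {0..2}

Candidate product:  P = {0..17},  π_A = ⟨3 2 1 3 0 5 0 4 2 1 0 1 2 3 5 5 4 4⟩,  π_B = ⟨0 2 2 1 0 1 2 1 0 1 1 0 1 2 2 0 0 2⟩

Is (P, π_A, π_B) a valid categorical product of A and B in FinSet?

Answer: VALID PRODUCT

Derivation:
|A|·|B| = 6·3 = 18;  |P| = 18
Check the pairing map k ↦ (π_A(k), π_B(k)):
  0 -> (3,0)
  1 -> (2,2)
  2 -> (1,2)
  3 -> (3,1)
  4 -> (0,0)
  5 -> (5,1)
  6 -> (0,2)
  7 -> (4,1)
  8 -> (2,0)
  9 -> (1,1)
  10 -> (0,1)
  11 -> (1,0)
  12 -> (2,1)
  13 -> (3,2)
  14 -> (5,2)
  15 -> (5,0)
  16 -> (4,0)
  17 -> (4,2)
distinct pairs in image: 18 / 18 needed
  → bijection onto A×B; projections well-typed.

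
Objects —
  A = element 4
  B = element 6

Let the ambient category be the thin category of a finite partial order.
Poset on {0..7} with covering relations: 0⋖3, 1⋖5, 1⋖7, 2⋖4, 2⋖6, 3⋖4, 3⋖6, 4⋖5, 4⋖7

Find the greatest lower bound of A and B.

Answer: NO MEET EXISTS

Derivation:
{x : x≤A ∧ x≤B} = {0,2,3}  (A=4, B=6)
  maximal lower bounds 2 and 3 are incomparable: neither 2≤3 nor 3≤2
→ no greatest lower bound exists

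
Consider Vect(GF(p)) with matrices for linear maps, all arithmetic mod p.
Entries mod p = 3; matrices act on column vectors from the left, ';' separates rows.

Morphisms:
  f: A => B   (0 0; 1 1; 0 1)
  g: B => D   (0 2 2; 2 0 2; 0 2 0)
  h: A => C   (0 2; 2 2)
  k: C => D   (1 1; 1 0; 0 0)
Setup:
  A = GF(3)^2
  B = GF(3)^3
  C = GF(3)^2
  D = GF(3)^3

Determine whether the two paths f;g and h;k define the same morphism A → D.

Answer: DOES NOT COMMUTE

Derivation:
1) trace f;g:
  e0=[1,0] f=>[0,1,0] g=>[2,0,2]
  e1=[0,1] f=>[0,1,1] g=>[1,2,2]
  composite₁ = (2 1; 0 2; 2 2)
2) trace h;k:
  e0=[1,0] h=>[0,2] k=>[2,0,0]
  e1=[0,1] h=>[2,2] k=>[1,2,0]
  composite₂ = (2 1; 0 2; 0 0)
Equal? differ; not commutative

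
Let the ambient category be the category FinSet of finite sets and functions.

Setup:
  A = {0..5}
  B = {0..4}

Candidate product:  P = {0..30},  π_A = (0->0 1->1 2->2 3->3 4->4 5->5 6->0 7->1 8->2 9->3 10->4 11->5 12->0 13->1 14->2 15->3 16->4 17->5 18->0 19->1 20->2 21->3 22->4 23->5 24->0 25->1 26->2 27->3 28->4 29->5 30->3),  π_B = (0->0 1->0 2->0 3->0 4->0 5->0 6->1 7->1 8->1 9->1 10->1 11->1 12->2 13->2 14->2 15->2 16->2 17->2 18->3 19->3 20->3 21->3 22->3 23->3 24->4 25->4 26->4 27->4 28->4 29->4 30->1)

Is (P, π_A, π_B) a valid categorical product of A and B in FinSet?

Answer: NOT A VALID PRODUCT — |P|=31 ≠ |A|·|B|=30

Work:
|A|·|B| = 6·5 = 30;  |P| = 31
  → cardinalities differ; no bijection possible.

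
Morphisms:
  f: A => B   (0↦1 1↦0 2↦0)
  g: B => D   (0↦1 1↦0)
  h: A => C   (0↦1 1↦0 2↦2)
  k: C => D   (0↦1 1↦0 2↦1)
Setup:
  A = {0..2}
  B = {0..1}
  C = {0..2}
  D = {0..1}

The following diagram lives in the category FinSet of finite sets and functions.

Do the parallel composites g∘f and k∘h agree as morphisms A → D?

1) trace f;g:
  0 f=>1 g=>0
  1 f=>0 g=>1
  2 f=>0 g=>1
  composite₁ = (0↦0 1↦1 2↦1)
2) trace h;k:
  0 h=>1 k=>0
  1 h=>0 k=>1
  2 h=>2 k=>1
  composite₂ = (0↦0 1↦1 2↦1)
Equal? YES — commutes

Answer: COMMUTES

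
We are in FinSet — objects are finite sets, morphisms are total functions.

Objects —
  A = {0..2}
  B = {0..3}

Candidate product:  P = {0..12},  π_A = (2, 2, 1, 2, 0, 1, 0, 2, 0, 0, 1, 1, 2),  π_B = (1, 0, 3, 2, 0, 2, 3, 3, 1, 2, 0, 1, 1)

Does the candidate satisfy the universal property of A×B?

Answer: NOT A VALID PRODUCT — |P|=13 ≠ |A|·|B|=12

Work:
|A|·|B| = 3·4 = 12;  |P| = 13
  → cardinalities differ; no bijection possible.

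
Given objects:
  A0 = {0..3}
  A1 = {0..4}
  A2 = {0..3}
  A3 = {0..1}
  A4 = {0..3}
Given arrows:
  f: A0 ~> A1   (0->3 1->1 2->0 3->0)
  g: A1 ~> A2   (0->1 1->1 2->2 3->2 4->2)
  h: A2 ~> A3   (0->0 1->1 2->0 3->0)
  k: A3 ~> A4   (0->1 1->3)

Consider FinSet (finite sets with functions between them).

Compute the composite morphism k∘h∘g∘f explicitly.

Answer: (0->1 1->3 2->3 3->3)

Trace:
  0 f~>3 g~>2 h~>0 k~>1
  1 f~>1 g~>1 h~>1 k~>3
  2 f~>0 g~>1 h~>1 k~>3
  3 f~>0 g~>1 h~>1 k~>3
⟦path⟧: (0->1 1->3 2->3 3->3)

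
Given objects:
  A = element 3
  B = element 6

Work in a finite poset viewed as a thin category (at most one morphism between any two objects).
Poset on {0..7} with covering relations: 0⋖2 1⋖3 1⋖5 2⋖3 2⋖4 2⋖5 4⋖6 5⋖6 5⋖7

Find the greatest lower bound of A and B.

Answer: NO MEET EXISTS

Work:
Lower bounds of A=3 and B=6: {0,1,2}
  maximal lower bounds 1 and 2 are incomparable: neither 1<=2 nor 2<=1
→ no greatest lower bound exists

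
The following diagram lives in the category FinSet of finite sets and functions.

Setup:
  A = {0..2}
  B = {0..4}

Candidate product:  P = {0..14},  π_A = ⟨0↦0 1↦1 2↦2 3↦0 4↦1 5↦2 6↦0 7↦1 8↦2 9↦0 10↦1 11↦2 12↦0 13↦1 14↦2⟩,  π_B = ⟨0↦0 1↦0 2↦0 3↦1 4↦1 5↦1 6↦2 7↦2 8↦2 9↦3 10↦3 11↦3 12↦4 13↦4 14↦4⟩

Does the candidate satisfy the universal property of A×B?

Answer: VALID PRODUCT

Derivation:
|A|·|B| = 3·5 = 15;  |P| = 15
Check the pairing map k ↦ (π_A(k), π_B(k)):
  0 ↦ (0,0)
  1 ↦ (1,0)
  2 ↦ (2,0)
  3 ↦ (0,1)
  4 ↦ (1,1)
  5 ↦ (2,1)
  6 ↦ (0,2)
  7 ↦ (1,2)
  8 ↦ (2,2)
  9 ↦ (0,3)
  10 ↦ (1,3)
  11 ↦ (2,3)
  12 ↦ (0,4)
  13 ↦ (1,4)
  14 ↦ (2,4)
distinct pairs in image: 15 / 15 needed
  → bijection onto A×B; projections well-typed.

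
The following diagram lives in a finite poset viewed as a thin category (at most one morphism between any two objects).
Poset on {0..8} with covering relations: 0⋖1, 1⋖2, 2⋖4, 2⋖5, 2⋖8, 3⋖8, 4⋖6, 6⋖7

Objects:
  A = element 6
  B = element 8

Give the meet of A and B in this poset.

Answer: A∧B = 2

Work:
Common predecessors of 6,8: {0,1,2}
  0 ⊑ 2
  1 ⊑ 2
  2 ⊑ 2
glb = 2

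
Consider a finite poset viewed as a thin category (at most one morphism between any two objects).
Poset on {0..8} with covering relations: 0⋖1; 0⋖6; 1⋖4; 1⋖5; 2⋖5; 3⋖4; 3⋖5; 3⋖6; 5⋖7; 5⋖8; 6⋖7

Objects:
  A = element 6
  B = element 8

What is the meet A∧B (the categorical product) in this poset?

Answer: NO MEET EXISTS

Trace:
Common predecessors of 6,8: {0,3}
  maximal lower bounds 0 and 3 are incomparable: neither 0≤3 nor 3≤0
→ no greatest lower bound exists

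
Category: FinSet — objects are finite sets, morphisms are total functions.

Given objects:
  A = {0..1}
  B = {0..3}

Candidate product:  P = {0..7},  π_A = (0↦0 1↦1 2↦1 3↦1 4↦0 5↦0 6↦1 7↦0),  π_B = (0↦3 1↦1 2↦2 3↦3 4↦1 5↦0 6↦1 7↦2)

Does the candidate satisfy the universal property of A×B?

Answer: NOT A VALID PRODUCT — duplicate pair at indices 6,1

Trace:
|A|·|B| = 2·4 = 8;  |P| = 8
Check the pairing map k ↦ (π_A(k), π_B(k)):
  0 ↦ (0,3)
  1 ↦ (1,1)
  2 ↦ (1,2)
  3 ↦ (1,3)
  4 ↦ (0,1)
  5 ↦ (0,0)
  6 ↦ (1,1)  ✗ repeats pair of k=1
  7 ↦ (0,2)
distinct pairs in image: 7 / 8 needed
  → (1,1) hit at k=1 and k=6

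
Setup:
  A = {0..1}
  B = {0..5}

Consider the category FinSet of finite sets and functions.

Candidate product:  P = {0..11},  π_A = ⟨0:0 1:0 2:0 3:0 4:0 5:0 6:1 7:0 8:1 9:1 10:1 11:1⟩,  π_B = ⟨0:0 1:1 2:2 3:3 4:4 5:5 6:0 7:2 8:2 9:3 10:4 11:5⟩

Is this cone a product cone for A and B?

Answer: NOT A VALID PRODUCT — duplicate pair at indices 2,7

Derivation:
|A|·|B| = 2·6 = 12;  |P| = 12
Check the pairing map k ↦ (π_A(k), π_B(k)):
  0 : (0,0)
  1 : (0,1)
  2 : (0,2)
  3 : (0,3)
  4 : (0,4)
  5 : (0,5)
  6 : (1,0)
  7 : (0,2)  ✗ repeats pair of k=2
  8 : (1,2)
  9 : (1,3)
  10 : (1,4)
  11 : (1,5)
distinct pairs in image: 11 / 12 needed
  → (0,2) hit at k=2 and k=7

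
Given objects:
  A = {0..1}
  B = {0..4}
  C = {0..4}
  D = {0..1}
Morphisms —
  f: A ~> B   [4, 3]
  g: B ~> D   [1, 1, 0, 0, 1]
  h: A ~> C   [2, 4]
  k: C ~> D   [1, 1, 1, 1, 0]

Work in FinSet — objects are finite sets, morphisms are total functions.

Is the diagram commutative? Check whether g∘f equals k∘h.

1) trace f;g:
  0 f~>4 g~>1
  1 f~>3 g~>0
  result₁ = [1, 0]
2) trace h;k:
  0 h~>2 k~>1
  1 h~>4 k~>0
  result₂ = [1, 0]
Equal? equal; square commutes

Answer: COMMUTES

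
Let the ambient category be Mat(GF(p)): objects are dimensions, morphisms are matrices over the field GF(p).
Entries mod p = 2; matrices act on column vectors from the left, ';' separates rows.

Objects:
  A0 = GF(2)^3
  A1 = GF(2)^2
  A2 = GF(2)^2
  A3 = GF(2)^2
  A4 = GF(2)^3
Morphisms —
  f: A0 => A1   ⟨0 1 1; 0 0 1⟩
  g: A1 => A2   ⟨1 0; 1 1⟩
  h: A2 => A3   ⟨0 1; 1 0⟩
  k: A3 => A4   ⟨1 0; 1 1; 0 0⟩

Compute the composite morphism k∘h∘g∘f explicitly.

  e0=⟨1,0,0⟩ f=>⟨0,0⟩ g=>⟨0,0⟩ h=>⟨0,0⟩ k=>⟨0,0,0⟩
  e1=⟨0,1,0⟩ f=>⟨1,0⟩ g=>⟨1,1⟩ h=>⟨1,1⟩ k=>⟨1,0,0⟩
  e2=⟨0,0,1⟩ f=>⟨1,1⟩ g=>⟨1,0⟩ h=>⟨0,1⟩ k=>⟨0,1,0⟩
result: ⟨0 1 0; 0 0 1; 0 0 0⟩

Answer: ⟨0 1 0; 0 0 1; 0 0 0⟩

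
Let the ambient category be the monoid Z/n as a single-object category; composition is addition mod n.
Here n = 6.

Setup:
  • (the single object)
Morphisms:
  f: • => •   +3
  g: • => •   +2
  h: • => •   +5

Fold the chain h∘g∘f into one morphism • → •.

Answer: +4

Work:
  0 +3≡3 +2≡5 +5≡4  (mod 6)
result: +4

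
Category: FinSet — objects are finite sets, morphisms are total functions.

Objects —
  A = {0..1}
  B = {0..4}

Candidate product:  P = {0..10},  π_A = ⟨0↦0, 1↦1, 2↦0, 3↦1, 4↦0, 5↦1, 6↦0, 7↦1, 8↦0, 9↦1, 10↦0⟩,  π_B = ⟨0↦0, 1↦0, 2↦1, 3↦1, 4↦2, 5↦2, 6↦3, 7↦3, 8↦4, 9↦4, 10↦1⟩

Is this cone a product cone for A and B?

Answer: NOT A VALID PRODUCT — |P|=11 ≠ |A|·|B|=10

Derivation:
|A|·|B| = 2·5 = 10;  |P| = 11
  → cardinalities differ; no bijection possible.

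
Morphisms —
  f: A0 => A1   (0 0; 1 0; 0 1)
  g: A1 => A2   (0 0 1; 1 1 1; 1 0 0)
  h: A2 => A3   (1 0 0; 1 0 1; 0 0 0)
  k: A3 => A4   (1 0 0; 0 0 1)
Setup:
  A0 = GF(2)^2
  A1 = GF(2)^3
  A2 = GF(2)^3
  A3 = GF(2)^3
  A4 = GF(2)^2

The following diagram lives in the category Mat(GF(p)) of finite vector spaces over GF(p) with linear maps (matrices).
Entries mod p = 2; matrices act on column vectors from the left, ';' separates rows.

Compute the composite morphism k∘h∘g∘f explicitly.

  e0=⟨1,0⟩ f=>⟨0,1,0⟩ g=>⟨0,1,0⟩ h=>⟨0,0,0⟩ k=>⟨0,0⟩
  e1=⟨0,1⟩ f=>⟨0,0,1⟩ g=>⟨1,1,0⟩ h=>⟨1,1,0⟩ k=>⟨1,0⟩
result: (0 1; 0 0)

Answer: (0 1; 0 0)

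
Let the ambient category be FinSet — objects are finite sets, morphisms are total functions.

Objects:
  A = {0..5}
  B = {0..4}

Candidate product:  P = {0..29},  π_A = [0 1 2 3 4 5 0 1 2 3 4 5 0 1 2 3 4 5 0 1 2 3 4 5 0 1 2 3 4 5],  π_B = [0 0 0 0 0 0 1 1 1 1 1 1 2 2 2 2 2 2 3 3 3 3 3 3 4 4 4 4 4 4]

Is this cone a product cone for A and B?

Answer: VALID PRODUCT

Derivation:
|A|·|B| = 6·5 = 30;  |P| = 30
Check the pairing map k ↦ (π_A(k), π_B(k)):
  0 -> (0,0)
  1 -> (1,0)
  2 -> (2,0)
  3 -> (3,0)
  4 -> (4,0)
  5 -> (5,0)
  6 -> (0,1)
  7 -> (1,1)
  8 -> (2,1)
  9 -> (3,1)
  10 -> (4,1)
  11 -> (5,1)
  12 -> (0,2)
  13 -> (1,2)
  14 -> (2,2)
  15 -> (3,2)
  16 -> (4,2)
  17 -> (5,2)
  18 -> (0,3)
  19 -> (1,3)
  20 -> (2,3)
  21 -> (3,3)
  22 -> (4,3)
  23 -> (5,3)
  24 -> (0,4)
  25 -> (1,4)
  26 -> (2,4)
  27 -> (3,4)
  28 -> (4,4)
  29 -> (5,4)
distinct pairs in image: 30 / 30 needed
  → bijection onto A×B; projections well-typed.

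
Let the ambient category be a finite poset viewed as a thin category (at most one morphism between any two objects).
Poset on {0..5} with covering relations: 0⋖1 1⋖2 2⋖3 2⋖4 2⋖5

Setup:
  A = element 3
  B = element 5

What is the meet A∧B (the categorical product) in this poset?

Common predecessors of 3,5: {0,1,2}
  0 ≤ 2
  1 ≤ 2
  2 ≤ 2
glb = 2

Answer: A∧B = 2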